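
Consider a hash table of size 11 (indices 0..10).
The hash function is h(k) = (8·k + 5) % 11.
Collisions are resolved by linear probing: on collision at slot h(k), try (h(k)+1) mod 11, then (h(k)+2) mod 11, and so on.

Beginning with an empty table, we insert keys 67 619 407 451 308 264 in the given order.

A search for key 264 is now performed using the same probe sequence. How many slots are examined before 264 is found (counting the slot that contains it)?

5

67 hashes to 2; slot 2 is free -> place at 2.
619 hashes to 7; slot 7 is free -> place at 7.
407 hashes to 5; slot 5 is free -> place at 5.
451 hashes to 5; 5 taken -> place at 6.
308 hashes to 5; 5,6,7 taken -> place at 8.
264 hashes to 5; 5,6,7,8 taken -> place at 9.
Table: [—, —, 67, —, —, 407, 451, 619, 308, 264, —]
Lookup 264: h=5, probe 5,6,7,8,9 → found at 9.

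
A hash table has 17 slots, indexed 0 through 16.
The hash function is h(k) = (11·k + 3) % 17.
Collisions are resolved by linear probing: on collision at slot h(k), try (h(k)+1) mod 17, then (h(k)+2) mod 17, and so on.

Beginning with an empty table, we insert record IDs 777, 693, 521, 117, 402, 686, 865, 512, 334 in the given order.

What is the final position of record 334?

7

Insert 777: h=16, slot 16 empty -> index 16.
Insert 693: h=10, slot 10 empty -> index 10.
Insert 521: h=5, slot 5 empty -> index 5.
Insert 117: h=15, slot 15 empty -> index 15.
Insert 402: h=5, slot 5 occupied -> index 6.
Insert 686: h=1, slot 1 empty -> index 1.
Insert 865: h=15, slots 15,16 occupied -> index 0.
Insert 512: h=8, slot 8 empty -> index 8.
Insert 334: h=5, slots 5,6 occupied -> index 7.
Table: [865, 686, —, —, —, 521, 402, 334, 512, —, 693, —, —, —, —, 117, 777]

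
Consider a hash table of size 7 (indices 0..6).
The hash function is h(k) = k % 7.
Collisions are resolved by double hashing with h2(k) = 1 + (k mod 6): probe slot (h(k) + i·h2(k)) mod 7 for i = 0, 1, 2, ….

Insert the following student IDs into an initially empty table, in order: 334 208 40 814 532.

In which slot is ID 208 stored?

334 hashes to 5; slot 5 is free => place at 5.
208 hashes to 5, h2=5; 5 taken => place at 3.
40 hashes to 5, h2=5; 5,3 taken => place at 1.
814 hashes to 2; slot 2 is free => place at 2.
532 hashes to 0; slot 0 is free => place at 0.
Table: [532, 40, 814, 208, _, 334, _]

3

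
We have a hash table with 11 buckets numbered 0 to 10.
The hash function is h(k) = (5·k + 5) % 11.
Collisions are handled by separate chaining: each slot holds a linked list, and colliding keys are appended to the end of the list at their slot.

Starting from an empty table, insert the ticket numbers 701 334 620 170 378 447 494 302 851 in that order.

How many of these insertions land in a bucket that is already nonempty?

4

Insert 701: h=1, bucket 1 empty -> new chain.
Insert 334: h=3, bucket 3 empty -> new chain.
Insert 620: h=3, bucket 3 nonempty -> append to chain.
Insert 170: h=8, bucket 8 empty -> new chain.
Insert 378: h=3, bucket 3 nonempty -> append to chain.
Insert 447: h=7, bucket 7 empty -> new chain.
Insert 494: h=0, bucket 0 empty -> new chain.
Insert 302: h=8, bucket 8 nonempty -> append to chain.
Insert 851: h=3, bucket 3 nonempty -> append to chain.
Final buckets:
0: 494
1: 701
2: -
3: 334 -> 620 -> 378 -> 851
4: -
5: -
6: -
7: 447
8: 170 -> 302
9: -
10: -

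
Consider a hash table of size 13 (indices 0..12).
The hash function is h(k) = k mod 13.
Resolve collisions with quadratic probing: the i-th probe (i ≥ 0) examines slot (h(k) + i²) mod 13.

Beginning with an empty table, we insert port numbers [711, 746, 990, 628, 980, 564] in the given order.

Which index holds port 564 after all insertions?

Insert 711: h=9, slot 9 empty -> index 9.
Insert 746: h=5, slot 5 empty -> index 5.
Insert 990: h=2, slot 2 empty -> index 2.
Insert 628: h=4, slot 4 empty -> index 4.
Insert 980: h=5, slot 5 occupied -> index 6.
Insert 564: h=5, slots 5,6,9 occupied -> index 1.
Table: [., 564, 990, ., 628, 746, 980, ., ., 711, ., ., .]

1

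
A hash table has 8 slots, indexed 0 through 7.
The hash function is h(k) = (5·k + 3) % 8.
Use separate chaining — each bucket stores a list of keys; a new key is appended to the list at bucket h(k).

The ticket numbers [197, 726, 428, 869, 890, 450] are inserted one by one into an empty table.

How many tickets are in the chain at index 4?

2

197 -> bucket 4
726 -> bucket 1
428 -> bucket 7
869 -> bucket 4 (collision)
890 -> bucket 5
450 -> bucket 5 (collision)
Final buckets:
0: _
1: 726
2: _
3: _
4: 197 -> 869
5: 890 -> 450
6: _
7: 428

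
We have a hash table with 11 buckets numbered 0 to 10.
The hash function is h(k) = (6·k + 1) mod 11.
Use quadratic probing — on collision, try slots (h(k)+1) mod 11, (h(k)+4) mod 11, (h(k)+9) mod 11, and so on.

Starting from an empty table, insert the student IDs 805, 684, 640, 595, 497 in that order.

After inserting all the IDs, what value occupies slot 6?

640

Insert 805: h=2, slot 2 empty → index 2.
Insert 684: h=2, slot 2 occupied → index 3.
Insert 640: h=2, slots 2,3 occupied → index 6.
Insert 595: h=7, slot 7 empty → index 7.
Insert 497: h=2, slots 2,3,6 occupied → index 0.
Table: [497, —, 805, 684, —, —, 640, 595, —, —, —]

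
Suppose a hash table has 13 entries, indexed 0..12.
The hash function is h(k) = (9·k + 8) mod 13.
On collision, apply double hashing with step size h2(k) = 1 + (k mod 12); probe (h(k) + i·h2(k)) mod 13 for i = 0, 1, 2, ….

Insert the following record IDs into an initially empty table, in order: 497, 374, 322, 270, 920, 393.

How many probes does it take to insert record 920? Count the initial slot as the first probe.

2

Insert 497: h=9, slot 9 empty => index 9.
Insert 374: h=7, slot 7 empty => index 7.
Insert 322: h=7, h2=11, slot 7 occupied => index 5.
Insert 270: h=7, h2=7, slot 7 occupied => index 1.
Insert 920: h=7, h2=9, slot 7 occupied => index 3.
Insert 393: h=9, h2=10, slot 9 occupied => index 6.
Table: [., 270, ., 920, ., 322, 393, 374, ., 497, ., ., .]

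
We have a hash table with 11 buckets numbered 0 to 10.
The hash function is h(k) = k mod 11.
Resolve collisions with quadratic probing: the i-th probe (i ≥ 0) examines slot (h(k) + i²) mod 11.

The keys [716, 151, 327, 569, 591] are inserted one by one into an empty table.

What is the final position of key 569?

716: h=1 → slot 1
151: h=8 → slot 8
327: h=8, probe 8,9 → slot 9
569: h=8, probe 8,9,1,6 → slot 6
591: h=8, probe 8,9,1,6,2 → slot 2
Table: [., 716, 591, ., ., ., 569, ., 151, 327, .]

6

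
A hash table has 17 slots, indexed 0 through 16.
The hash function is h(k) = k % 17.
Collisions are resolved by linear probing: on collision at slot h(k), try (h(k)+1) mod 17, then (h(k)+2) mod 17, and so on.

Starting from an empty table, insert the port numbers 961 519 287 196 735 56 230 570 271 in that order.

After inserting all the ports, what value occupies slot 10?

519

961 hashes to 9; slot 9 is free => place at 9.
519 hashes to 9; 9 taken => place at 10.
287 hashes to 15; slot 15 is free => place at 15.
196 hashes to 9; 9,10 taken => place at 11.
735 hashes to 4; slot 4 is free => place at 4.
56 hashes to 5; slot 5 is free => place at 5.
230 hashes to 9; 9,10,11 taken => place at 12.
570 hashes to 9; 9,10,11,12 taken => place at 13.
271 hashes to 16; slot 16 is free => place at 16.
Table: [., ., ., ., 735, 56, ., ., ., 961, 519, 196, 230, 570, ., 287, 271]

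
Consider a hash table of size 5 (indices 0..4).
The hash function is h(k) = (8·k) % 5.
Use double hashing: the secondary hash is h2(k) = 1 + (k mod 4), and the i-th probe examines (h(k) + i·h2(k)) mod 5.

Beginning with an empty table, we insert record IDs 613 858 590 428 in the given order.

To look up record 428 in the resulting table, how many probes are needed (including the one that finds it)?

613 hashes to 4; slot 4 is free -> place at 4.
858 hashes to 4, h2=3; 4 taken -> place at 2.
590 hashes to 0; slot 0 is free -> place at 0.
428 hashes to 4, h2=1; 4,0 taken -> place at 1.
Table: [590, 428, 858, —, 613]
Lookup 428: h=4, h2=1, probe 4,0,1 → found at 1.

3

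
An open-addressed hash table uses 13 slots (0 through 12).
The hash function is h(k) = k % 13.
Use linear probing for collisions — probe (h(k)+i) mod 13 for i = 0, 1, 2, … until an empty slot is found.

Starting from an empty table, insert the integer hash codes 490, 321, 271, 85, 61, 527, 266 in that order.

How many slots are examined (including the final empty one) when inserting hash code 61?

4

490 hashes to 9; slot 9 is free -> place at 9.
321 hashes to 9; 9 taken -> place at 10.
271 hashes to 11; slot 11 is free -> place at 11.
85 hashes to 7; slot 7 is free -> place at 7.
61 hashes to 9; 9,10,11 taken -> place at 12.
527 hashes to 7; 7 taken -> place at 8.
266 hashes to 6; slot 6 is free -> place at 6.
Table: [—, —, —, —, —, —, 266, 85, 527, 490, 321, 271, 61]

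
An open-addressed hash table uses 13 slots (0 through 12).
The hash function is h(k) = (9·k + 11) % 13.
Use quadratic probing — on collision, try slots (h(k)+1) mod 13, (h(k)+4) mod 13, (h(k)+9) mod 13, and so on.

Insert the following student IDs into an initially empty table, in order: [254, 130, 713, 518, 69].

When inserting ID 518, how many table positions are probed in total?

2

254 hashes to 9; slot 9 is free -> place at 9.
130 hashes to 11; slot 11 is free -> place at 11.
713 hashes to 6; slot 6 is free -> place at 6.
518 hashes to 6; 6 taken -> place at 7.
69 hashes to 8; slot 8 is free -> place at 8.
Table: [., ., ., ., ., ., 713, 518, 69, 254, ., 130, .]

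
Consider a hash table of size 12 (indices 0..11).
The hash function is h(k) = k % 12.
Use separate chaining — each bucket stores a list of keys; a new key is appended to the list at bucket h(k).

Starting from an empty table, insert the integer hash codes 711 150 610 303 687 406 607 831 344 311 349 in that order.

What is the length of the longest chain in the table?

4

711 → bucket 3
150 → bucket 6
610 → bucket 10
303 → bucket 3 (collision)
687 → bucket 3 (collision)
406 → bucket 10 (collision)
607 → bucket 7
831 → bucket 3 (collision)
344 → bucket 8
311 → bucket 11
349 → bucket 1
Final buckets:
0: -
1: 349
2: -
3: 711 -> 303 -> 687 -> 831
4: -
5: -
6: 150
7: 607
8: 344
9: -
10: 610 -> 406
11: 311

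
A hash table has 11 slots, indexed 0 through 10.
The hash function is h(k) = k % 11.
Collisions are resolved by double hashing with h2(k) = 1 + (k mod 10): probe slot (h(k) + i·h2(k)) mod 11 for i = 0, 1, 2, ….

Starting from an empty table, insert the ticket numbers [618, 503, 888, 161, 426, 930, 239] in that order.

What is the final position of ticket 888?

618: h=2 => slot 2
503: h=8 => slot 8
888: h=8, h2=9, probe 8,6 => slot 6
161: h=7 => slot 7
426: h=8, h2=7, probe 8,4 => slot 4
930: h=6, h2=1, probe 6,7,8,9 => slot 9
239: h=8, h2=10, probe 8,7,6,5 => slot 5
Table: [-, -, 618, -, 426, 239, 888, 161, 503, 930, -]

6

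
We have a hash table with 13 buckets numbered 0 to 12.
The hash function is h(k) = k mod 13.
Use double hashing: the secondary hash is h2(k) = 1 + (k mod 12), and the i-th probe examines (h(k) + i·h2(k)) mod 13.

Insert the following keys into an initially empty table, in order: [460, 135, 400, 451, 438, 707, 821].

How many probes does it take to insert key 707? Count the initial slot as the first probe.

460: h=5 → slot 5
135: h=5, h2=4, probe 5,9 → slot 9
400: h=10 → slot 10
451: h=9, h2=8, probe 9,4 → slot 4
438: h=9, h2=7, probe 9,3 → slot 3
707: h=5, h2=12, probe 5,4,3,2 → slot 2
821: h=2, h2=6, probe 2,8 → slot 8
Table: [_, _, 707, 438, 451, 460, _, _, 821, 135, 400, _, _]

4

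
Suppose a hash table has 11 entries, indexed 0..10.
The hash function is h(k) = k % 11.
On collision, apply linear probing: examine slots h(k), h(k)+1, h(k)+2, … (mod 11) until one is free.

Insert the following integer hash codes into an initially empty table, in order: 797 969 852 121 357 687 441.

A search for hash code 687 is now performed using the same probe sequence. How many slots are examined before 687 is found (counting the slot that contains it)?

4

797 hashes to 5; slot 5 is free => place at 5.
969 hashes to 1; slot 1 is free => place at 1.
852 hashes to 5; 5 taken => place at 6.
121 hashes to 0; slot 0 is free => place at 0.
357 hashes to 5; 5,6 taken => place at 7.
687 hashes to 5; 5,6,7 taken => place at 8.
441 hashes to 1; 1 taken => place at 2.
Table: [121, 969, 441, ∅, ∅, 797, 852, 357, 687, ∅, ∅]
Lookup 687: h=5, probe 5,6,7,8 → found at 8.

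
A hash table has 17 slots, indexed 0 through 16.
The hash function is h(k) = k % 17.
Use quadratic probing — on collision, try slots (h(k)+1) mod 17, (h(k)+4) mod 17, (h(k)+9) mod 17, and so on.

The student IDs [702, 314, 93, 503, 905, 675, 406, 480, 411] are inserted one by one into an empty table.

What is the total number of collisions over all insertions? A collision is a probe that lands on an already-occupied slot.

702: h=5 => slot 5
314: h=8 => slot 8
93: h=8, probe 8,9 => slot 9
503: h=10 => slot 10
905: h=4 => slot 4
675: h=12 => slot 12
406: h=15 => slot 15
480: h=4, probe 4,5,8,13 => slot 13
411: h=3 => slot 3
Table: [-, -, -, 411, 905, 702, -, -, 314, 93, 503, -, 675, 480, -, 406, -]

4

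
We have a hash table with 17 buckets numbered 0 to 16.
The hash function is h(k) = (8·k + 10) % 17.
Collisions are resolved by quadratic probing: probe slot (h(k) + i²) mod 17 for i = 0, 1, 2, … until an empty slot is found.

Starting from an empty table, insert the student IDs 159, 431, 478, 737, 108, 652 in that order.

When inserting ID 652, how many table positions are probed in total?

Insert 159: h=7, slot 7 empty => index 7.
Insert 431: h=7, slot 7 occupied => index 8.
Insert 478: h=9, slot 9 empty => index 9.
Insert 737: h=7, slots 7,8 occupied => index 11.
Insert 108: h=7, slots 7,8,11 occupied => index 16.
Insert 652: h=7, slots 7,8,11,16 occupied => index 6.
Table: [∅, ∅, ∅, ∅, ∅, ∅, 652, 159, 431, 478, ∅, 737, ∅, ∅, ∅, ∅, 108]

5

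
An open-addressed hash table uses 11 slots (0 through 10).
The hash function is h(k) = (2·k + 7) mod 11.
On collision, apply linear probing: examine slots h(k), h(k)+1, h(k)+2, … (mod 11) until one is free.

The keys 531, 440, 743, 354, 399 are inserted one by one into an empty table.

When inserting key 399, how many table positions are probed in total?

531 hashes to 2; slot 2 is free -> place at 2.
440 hashes to 7; slot 7 is free -> place at 7.
743 hashes to 8; slot 8 is free -> place at 8.
354 hashes to 0; slot 0 is free -> place at 0.
399 hashes to 2; 2 taken -> place at 3.
Table: [354, —, 531, 399, —, —, —, 440, 743, —, —]

2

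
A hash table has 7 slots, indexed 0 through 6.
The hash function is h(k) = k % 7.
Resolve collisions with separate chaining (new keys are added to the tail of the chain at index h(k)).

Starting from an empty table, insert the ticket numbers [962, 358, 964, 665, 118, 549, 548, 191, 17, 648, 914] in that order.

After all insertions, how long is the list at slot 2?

962 → bucket 3
358 → bucket 1
964 → bucket 5
665 → bucket 0
118 → bucket 6
549 → bucket 3 (collision)
548 → bucket 2
191 → bucket 2 (collision)
17 → bucket 3 (collision)
648 → bucket 4
914 → bucket 4 (collision)
Final buckets:
0: 665
1: 358
2: 548 -> 191
3: 962 -> 549 -> 17
4: 648 -> 914
5: 964
6: 118

2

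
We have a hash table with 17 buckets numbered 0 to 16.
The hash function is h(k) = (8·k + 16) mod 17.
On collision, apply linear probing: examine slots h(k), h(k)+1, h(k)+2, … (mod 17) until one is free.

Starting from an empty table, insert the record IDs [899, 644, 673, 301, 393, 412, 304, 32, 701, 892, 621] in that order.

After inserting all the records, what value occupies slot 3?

Insert 899: h=0, slot 0 empty → index 0.
Insert 644: h=0, slot 0 occupied → index 1.
Insert 673: h=11, slot 11 empty → index 11.
Insert 301: h=10, slot 10 empty → index 10.
Insert 393: h=15, slot 15 empty → index 15.
Insert 412: h=14, slot 14 empty → index 14.
Insert 304: h=0, slots 0,1 occupied → index 2.
Insert 32: h=0, slots 0,1,2 occupied → index 3.
Insert 701: h=14, slots 14,15 occupied → index 16.
Insert 892: h=12, slot 12 empty → index 12.
Insert 621: h=3, slot 3 occupied → index 4.
Table: [899, 644, 304, 32, 621, -, -, -, -, -, 301, 673, 892, -, 412, 393, 701]

32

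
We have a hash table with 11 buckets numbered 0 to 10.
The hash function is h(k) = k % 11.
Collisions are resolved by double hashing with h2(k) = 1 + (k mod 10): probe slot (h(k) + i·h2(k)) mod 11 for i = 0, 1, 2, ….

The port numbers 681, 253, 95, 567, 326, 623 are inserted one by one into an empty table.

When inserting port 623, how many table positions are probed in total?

681: h=10 → slot 10
253: h=0 → slot 0
95: h=7 → slot 7
567: h=6 → slot 6
326: h=7, h2=7, probe 7,3 → slot 3
623: h=7, h2=4, probe 7,0,4 → slot 4
Table: [253, —, —, 326, 623, —, 567, 95, —, —, 681]

3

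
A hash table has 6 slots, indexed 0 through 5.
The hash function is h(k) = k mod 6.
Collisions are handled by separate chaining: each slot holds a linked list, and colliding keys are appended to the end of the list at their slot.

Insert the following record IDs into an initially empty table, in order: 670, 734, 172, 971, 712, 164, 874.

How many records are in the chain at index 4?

4

670 → bucket 4
734 → bucket 2
172 → bucket 4 (collision)
971 → bucket 5
712 → bucket 4 (collision)
164 → bucket 2 (collision)
874 → bucket 4 (collision)
Final buckets:
0: -
1: -
2: 734 -> 164
3: -
4: 670 -> 172 -> 712 -> 874
5: 971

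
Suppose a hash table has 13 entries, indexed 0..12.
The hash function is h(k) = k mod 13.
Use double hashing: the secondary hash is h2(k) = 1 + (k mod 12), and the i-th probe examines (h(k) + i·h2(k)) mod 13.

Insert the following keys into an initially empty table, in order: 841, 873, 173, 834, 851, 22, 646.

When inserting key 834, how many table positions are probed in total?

3

Insert 841: h=9, slot 9 empty → index 9.
Insert 873: h=2, slot 2 empty → index 2.
Insert 173: h=4, slot 4 empty → index 4.
Insert 834: h=2, h2=7, slots 2,9 occupied → index 3.
Insert 851: h=6, slot 6 empty → index 6.
Insert 22: h=9, h2=11, slot 9 occupied → index 7.
Insert 646: h=9, h2=11, slots 9,7 occupied → index 5.
Table: [-, -, 873, 834, 173, 646, 851, 22, -, 841, -, -, -]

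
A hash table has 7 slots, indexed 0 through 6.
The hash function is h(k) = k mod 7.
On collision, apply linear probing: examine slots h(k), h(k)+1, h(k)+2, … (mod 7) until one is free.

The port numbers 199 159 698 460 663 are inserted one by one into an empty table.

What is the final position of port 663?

1

199 hashes to 3; slot 3 is free => place at 3.
159 hashes to 5; slot 5 is free => place at 5.
698 hashes to 5; 5 taken => place at 6.
460 hashes to 5; 5,6 taken => place at 0.
663 hashes to 5; 5,6,0 taken => place at 1.
Table: [460, 663, _, 199, _, 159, 698]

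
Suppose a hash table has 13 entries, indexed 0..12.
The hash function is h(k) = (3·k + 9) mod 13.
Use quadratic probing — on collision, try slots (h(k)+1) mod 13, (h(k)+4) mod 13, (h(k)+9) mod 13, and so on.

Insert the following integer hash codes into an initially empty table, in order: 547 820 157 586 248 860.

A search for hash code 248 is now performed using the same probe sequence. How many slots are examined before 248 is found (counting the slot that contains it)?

5

547: h=12 -> slot 12
820: h=12, probe 12,0 -> slot 0
157: h=12, probe 12,0,3 -> slot 3
586: h=12, probe 12,0,3,8 -> slot 8
248: h=12, probe 12,0,3,8,2 -> slot 2
860: h=2, probe 2,3,6 -> slot 6
Table: [820, —, 248, 157, —, —, 860, —, 586, —, —, —, 547]
Lookup 248: h=12, probe 12,0,3,8,2 → found at 2.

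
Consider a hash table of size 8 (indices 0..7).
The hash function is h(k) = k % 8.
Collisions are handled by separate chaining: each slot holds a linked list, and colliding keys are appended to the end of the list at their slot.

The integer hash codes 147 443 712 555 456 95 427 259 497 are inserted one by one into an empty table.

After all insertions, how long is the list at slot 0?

Insert 147: h=3, bucket 3 empty → new chain.
Insert 443: h=3, bucket 3 nonempty → append to chain.
Insert 712: h=0, bucket 0 empty → new chain.
Insert 555: h=3, bucket 3 nonempty → append to chain.
Insert 456: h=0, bucket 0 nonempty → append to chain.
Insert 95: h=7, bucket 7 empty → new chain.
Insert 427: h=3, bucket 3 nonempty → append to chain.
Insert 259: h=3, bucket 3 nonempty → append to chain.
Insert 497: h=1, bucket 1 empty → new chain.
Final buckets:
0: 712 -> 456
1: 497
2: _
3: 147 -> 443 -> 555 -> 427 -> 259
4: _
5: _
6: _
7: 95

2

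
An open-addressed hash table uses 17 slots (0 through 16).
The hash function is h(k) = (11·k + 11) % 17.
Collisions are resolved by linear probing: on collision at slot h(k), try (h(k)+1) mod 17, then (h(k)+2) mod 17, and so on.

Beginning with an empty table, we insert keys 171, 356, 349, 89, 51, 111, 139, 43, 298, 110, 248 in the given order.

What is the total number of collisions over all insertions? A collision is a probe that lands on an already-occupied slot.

Insert 171: h=5, slot 5 empty → index 5.
Insert 356: h=0, slot 0 empty → index 0.
Insert 349: h=8, slot 8 empty → index 8.
Insert 89: h=4, slot 4 empty → index 4.
Insert 51: h=11, slot 11 empty → index 11.
Insert 111: h=8, slot 8 occupied → index 9.
Insert 139: h=10, slot 10 empty → index 10.
Insert 43: h=8, slots 8,9,10,11 occupied → index 12.
Insert 298: h=8, slots 8,9,10,11,12 occupied → index 13.
Insert 110: h=14, slot 14 empty → index 14.
Insert 248: h=2, slot 2 empty → index 2.
Table: [356, —, 248, —, 89, 171, —, —, 349, 111, 139, 51, 43, 298, 110, —, —]

10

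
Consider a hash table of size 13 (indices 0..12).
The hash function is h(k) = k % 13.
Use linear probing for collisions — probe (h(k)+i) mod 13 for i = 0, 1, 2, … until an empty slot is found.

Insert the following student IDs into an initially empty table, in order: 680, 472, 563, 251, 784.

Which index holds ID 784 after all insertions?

8

680: h=4 → slot 4
472: h=4, probe 4,5 → slot 5
563: h=4, probe 4,5,6 → slot 6
251: h=4, probe 4,5,6,7 → slot 7
784: h=4, probe 4,5,6,7,8 → slot 8
Table: [., ., ., ., 680, 472, 563, 251, 784, ., ., ., .]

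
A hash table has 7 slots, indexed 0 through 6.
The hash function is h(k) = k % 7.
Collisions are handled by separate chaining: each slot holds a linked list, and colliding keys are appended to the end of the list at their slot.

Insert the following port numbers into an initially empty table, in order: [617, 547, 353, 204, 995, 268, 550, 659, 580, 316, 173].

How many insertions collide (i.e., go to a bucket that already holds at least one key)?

5

617 -> bucket 1
547 -> bucket 1 (collision)
353 -> bucket 3
204 -> bucket 1 (collision)
995 -> bucket 1 (collision)
268 -> bucket 2
550 -> bucket 4
659 -> bucket 1 (collision)
580 -> bucket 6
316 -> bucket 1 (collision)
173 -> bucket 5
Final buckets:
0: .
1: 617 -> 547 -> 204 -> 995 -> 659 -> 316
2: 268
3: 353
4: 550
5: 173
6: 580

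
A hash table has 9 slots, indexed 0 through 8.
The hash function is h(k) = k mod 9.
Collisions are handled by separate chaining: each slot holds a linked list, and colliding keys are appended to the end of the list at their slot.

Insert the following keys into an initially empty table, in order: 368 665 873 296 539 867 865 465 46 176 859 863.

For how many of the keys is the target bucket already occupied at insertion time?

5

Insert 368: h=8, bucket 8 empty -> new chain.
Insert 665: h=8, bucket 8 nonempty -> append to chain.
Insert 873: h=0, bucket 0 empty -> new chain.
Insert 296: h=8, bucket 8 nonempty -> append to chain.
Insert 539: h=8, bucket 8 nonempty -> append to chain.
Insert 867: h=3, bucket 3 empty -> new chain.
Insert 865: h=1, bucket 1 empty -> new chain.
Insert 465: h=6, bucket 6 empty -> new chain.
Insert 46: h=1, bucket 1 nonempty -> append to chain.
Insert 176: h=5, bucket 5 empty -> new chain.
Insert 859: h=4, bucket 4 empty -> new chain.
Insert 863: h=8, bucket 8 nonempty -> append to chain.
Final buckets:
0: 873
1: 865 -> 46
2: .
3: 867
4: 859
5: 176
6: 465
7: .
8: 368 -> 665 -> 296 -> 539 -> 863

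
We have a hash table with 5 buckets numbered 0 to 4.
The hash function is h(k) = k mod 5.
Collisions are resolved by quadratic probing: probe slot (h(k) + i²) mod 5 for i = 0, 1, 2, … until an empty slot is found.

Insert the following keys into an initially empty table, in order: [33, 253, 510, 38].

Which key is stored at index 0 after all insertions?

510

33: h=3 -> slot 3
253: h=3, probe 3,4 -> slot 4
510: h=0 -> slot 0
38: h=3, probe 3,4,2 -> slot 2
Table: [510, _, 38, 33, 253]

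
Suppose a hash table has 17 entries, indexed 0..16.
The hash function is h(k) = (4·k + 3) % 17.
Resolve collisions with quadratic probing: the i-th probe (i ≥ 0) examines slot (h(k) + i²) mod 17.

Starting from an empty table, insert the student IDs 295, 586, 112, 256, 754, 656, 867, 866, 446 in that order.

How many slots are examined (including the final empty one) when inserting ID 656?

Insert 295: h=10, slot 10 empty -> index 10.
Insert 586: h=1, slot 1 empty -> index 1.
Insert 112: h=9, slot 9 empty -> index 9.
Insert 256: h=7, slot 7 empty -> index 7.
Insert 754: h=10, slot 10 occupied -> index 11.
Insert 656: h=9, slots 9,10 occupied -> index 13.
Insert 867: h=3, slot 3 empty -> index 3.
Insert 866: h=16, slot 16 empty -> index 16.
Insert 446: h=2, slot 2 empty -> index 2.
Table: [_, 586, 446, 867, _, _, _, 256, _, 112, 295, 754, _, 656, _, _, 866]

3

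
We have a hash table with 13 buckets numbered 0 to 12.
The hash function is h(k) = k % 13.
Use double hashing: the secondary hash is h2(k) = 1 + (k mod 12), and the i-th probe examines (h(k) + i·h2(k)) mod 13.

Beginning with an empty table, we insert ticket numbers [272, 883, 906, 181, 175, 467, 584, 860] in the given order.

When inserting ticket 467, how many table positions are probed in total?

Insert 272: h=12, slot 12 empty → index 12.
Insert 883: h=12, h2=8, slot 12 occupied → index 7.
Insert 906: h=9, slot 9 empty → index 9.
Insert 181: h=12, h2=2, slot 12 occupied → index 1.
Insert 175: h=6, slot 6 empty → index 6.
Insert 467: h=12, h2=12, slot 12 occupied → index 11.
Insert 584: h=12, h2=9, slot 12 occupied → index 8.
Insert 860: h=2, slot 2 empty → index 2.
Table: [., 181, 860, ., ., ., 175, 883, 584, 906, ., 467, 272]

2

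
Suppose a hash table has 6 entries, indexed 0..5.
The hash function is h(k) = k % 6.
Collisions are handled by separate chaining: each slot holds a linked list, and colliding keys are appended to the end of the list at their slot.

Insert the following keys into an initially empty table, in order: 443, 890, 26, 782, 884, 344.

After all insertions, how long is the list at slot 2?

443 -> bucket 5
890 -> bucket 2
26 -> bucket 2 (collision)
782 -> bucket 2 (collision)
884 -> bucket 2 (collision)
344 -> bucket 2 (collision)
Final buckets:
0: _
1: _
2: 890 -> 26 -> 782 -> 884 -> 344
3: _
4: _
5: 443

5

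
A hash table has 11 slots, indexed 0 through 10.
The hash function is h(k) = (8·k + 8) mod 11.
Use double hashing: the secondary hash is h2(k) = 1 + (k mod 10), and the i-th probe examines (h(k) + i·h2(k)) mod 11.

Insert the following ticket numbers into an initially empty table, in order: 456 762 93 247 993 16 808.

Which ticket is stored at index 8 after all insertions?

456: h=4 → slot 4
762: h=10 → slot 10
93: h=4, h2=4, probe 4,8 → slot 8
247: h=4, h2=8, probe 4,1 → slot 1
993: h=10, h2=4, probe 10,3 → slot 3
16: h=4, h2=7, probe 4,0 → slot 0
808: h=4, h2=9, probe 4,2 → slot 2
Table: [16, 247, 808, 993, 456, ∅, ∅, ∅, 93, ∅, 762]

93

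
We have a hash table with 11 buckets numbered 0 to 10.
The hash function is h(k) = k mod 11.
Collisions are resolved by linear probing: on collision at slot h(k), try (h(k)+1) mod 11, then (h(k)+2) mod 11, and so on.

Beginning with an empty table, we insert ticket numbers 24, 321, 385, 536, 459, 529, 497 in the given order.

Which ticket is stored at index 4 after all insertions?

24: h=2 → slot 2
321: h=2, probe 2,3 → slot 3
385: h=0 → slot 0
536: h=8 → slot 8
459: h=8, probe 8,9 → slot 9
529: h=1 → slot 1
497: h=2, probe 2,3,4 → slot 4
Table: [385, 529, 24, 321, 497, _, _, _, 536, 459, _]

497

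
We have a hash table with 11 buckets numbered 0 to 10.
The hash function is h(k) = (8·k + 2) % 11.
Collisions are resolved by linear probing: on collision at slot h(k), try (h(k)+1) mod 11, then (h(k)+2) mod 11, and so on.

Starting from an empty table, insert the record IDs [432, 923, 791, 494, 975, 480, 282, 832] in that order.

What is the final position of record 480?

8

432 hashes to 4; slot 4 is free -> place at 4.
923 hashes to 5; slot 5 is free -> place at 5.
791 hashes to 5; 5 taken -> place at 6.
494 hashes to 5; 5,6 taken -> place at 7.
975 hashes to 3; slot 3 is free -> place at 3.
480 hashes to 3; 3,4,5,6,7 taken -> place at 8.
282 hashes to 3; 3,4,5,6,7,8 taken -> place at 9.
832 hashes to 3; 3,4,5,6,7,8,9 taken -> place at 10.
Table: [∅, ∅, ∅, 975, 432, 923, 791, 494, 480, 282, 832]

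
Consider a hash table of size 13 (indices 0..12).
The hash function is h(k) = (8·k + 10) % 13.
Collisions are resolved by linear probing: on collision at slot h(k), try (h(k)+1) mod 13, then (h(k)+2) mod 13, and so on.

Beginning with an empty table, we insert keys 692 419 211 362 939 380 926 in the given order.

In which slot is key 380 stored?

692 hashes to 8; slot 8 is free -> place at 8.
419 hashes to 8; 8 taken -> place at 9.
211 hashes to 8; 8,9 taken -> place at 10.
362 hashes to 7; slot 7 is free -> place at 7.
939 hashes to 8; 8,9,10 taken -> place at 11.
380 hashes to 8; 8,9,10,11 taken -> place at 12.
926 hashes to 8; 8,9,10,11,12 taken -> place at 0.
Table: [926, ., ., ., ., ., ., 362, 692, 419, 211, 939, 380]

12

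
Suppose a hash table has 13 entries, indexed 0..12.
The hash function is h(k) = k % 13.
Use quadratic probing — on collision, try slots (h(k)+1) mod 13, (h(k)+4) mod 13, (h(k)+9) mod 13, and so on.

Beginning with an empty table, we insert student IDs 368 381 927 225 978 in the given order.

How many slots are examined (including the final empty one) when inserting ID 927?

368: h=4 => slot 4
381: h=4, probe 4,5 => slot 5
927: h=4, probe 4,5,8 => slot 8
225: h=4, probe 4,5,8,0 => slot 0
978: h=3 => slot 3
Table: [225, _, _, 978, 368, 381, _, _, 927, _, _, _, _]

3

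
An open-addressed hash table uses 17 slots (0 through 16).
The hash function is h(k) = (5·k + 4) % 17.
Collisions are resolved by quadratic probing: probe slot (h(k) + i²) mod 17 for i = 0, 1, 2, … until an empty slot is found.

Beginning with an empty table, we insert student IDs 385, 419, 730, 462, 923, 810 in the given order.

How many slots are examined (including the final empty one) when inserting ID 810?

4

385: h=8 → slot 8
419: h=8, probe 8,9 → slot 9
730: h=16 → slot 16
462: h=2 → slot 2
923: h=12 → slot 12
810: h=8, probe 8,9,12,0 → slot 0
Table: [810, -, 462, -, -, -, -, -, 385, 419, -, -, 923, -, -, -, 730]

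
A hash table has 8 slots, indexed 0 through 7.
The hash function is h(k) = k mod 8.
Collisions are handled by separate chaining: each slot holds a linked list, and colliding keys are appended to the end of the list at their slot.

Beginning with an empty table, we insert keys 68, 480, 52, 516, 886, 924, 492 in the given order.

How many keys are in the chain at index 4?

5

Insert 68: h=4, bucket 4 empty → new chain.
Insert 480: h=0, bucket 0 empty → new chain.
Insert 52: h=4, bucket 4 nonempty → append to chain.
Insert 516: h=4, bucket 4 nonempty → append to chain.
Insert 886: h=6, bucket 6 empty → new chain.
Insert 924: h=4, bucket 4 nonempty → append to chain.
Insert 492: h=4, bucket 4 nonempty → append to chain.
Final buckets:
0: 480
1: .
2: .
3: .
4: 68 -> 52 -> 516 -> 924 -> 492
5: .
6: 886
7: .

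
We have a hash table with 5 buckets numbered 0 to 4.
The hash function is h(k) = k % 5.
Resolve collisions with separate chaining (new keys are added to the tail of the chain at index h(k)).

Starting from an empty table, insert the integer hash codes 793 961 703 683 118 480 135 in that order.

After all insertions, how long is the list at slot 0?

Insert 793: h=3, bucket 3 empty -> new chain.
Insert 961: h=1, bucket 1 empty -> new chain.
Insert 703: h=3, bucket 3 nonempty -> append to chain.
Insert 683: h=3, bucket 3 nonempty -> append to chain.
Insert 118: h=3, bucket 3 nonempty -> append to chain.
Insert 480: h=0, bucket 0 empty -> new chain.
Insert 135: h=0, bucket 0 nonempty -> append to chain.
Final buckets:
0: 480 -> 135
1: 961
2: ∅
3: 793 -> 703 -> 683 -> 118
4: ∅

2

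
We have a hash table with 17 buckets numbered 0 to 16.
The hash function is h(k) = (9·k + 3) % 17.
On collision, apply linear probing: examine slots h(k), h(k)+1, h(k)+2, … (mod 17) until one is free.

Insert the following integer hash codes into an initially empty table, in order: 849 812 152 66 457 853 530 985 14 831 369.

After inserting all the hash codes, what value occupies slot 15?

985

849 hashes to 11; slot 11 is free => place at 11.
812 hashes to 1; slot 1 is free => place at 1.
152 hashes to 11; 11 taken => place at 12.
66 hashes to 2; slot 2 is free => place at 2.
457 hashes to 2; 2 taken => place at 3.
853 hashes to 13; slot 13 is free => place at 13.
530 hashes to 13; 13 taken => place at 14.
985 hashes to 11; 11,12,13,14 taken => place at 15.
14 hashes to 10; slot 10 is free => place at 10.
831 hashes to 2; 2,3 taken => place at 4.
369 hashes to 9; slot 9 is free => place at 9.
Table: [—, 812, 66, 457, 831, —, —, —, —, 369, 14, 849, 152, 853, 530, 985, —]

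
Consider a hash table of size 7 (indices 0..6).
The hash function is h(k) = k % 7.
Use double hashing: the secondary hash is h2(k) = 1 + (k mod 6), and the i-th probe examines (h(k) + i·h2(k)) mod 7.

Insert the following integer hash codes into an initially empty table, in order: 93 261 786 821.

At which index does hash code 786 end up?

3

93 hashes to 2; slot 2 is free → place at 2.
261 hashes to 2, h2=4; 2 taken → place at 6.
786 hashes to 2, h2=1; 2 taken → place at 3.
821 hashes to 2, h2=6; 2 taken → place at 1.
Table: [—, 821, 93, 786, —, —, 261]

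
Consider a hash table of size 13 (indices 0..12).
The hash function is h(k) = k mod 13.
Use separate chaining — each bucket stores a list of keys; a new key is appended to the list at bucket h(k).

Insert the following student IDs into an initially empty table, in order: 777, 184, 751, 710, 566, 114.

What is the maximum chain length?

3

Insert 777: h=10, bucket 10 empty → new chain.
Insert 184: h=2, bucket 2 empty → new chain.
Insert 751: h=10, bucket 10 nonempty → append to chain.
Insert 710: h=8, bucket 8 empty → new chain.
Insert 566: h=7, bucket 7 empty → new chain.
Insert 114: h=10, bucket 10 nonempty → append to chain.
Final buckets:
0: ∅
1: ∅
2: 184
3: ∅
4: ∅
5: ∅
6: ∅
7: 566
8: 710
9: ∅
10: 777 -> 751 -> 114
11: ∅
12: ∅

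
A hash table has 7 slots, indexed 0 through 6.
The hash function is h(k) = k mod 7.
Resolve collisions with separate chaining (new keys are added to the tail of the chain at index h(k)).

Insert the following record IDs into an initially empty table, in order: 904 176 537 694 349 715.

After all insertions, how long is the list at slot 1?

Insert 904: h=1, bucket 1 empty → new chain.
Insert 176: h=1, bucket 1 nonempty → append to chain.
Insert 537: h=5, bucket 5 empty → new chain.
Insert 694: h=1, bucket 1 nonempty → append to chain.
Insert 349: h=6, bucket 6 empty → new chain.
Insert 715: h=1, bucket 1 nonempty → append to chain.
Final buckets:
0: ∅
1: 904 -> 176 -> 694 -> 715
2: ∅
3: ∅
4: ∅
5: 537
6: 349

4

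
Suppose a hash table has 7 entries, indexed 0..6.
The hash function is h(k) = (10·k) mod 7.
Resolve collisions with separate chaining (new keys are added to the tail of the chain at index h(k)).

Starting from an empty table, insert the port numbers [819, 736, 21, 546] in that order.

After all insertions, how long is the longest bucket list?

3

Insert 819: h=0, bucket 0 empty → new chain.
Insert 736: h=3, bucket 3 empty → new chain.
Insert 21: h=0, bucket 0 nonempty → append to chain.
Insert 546: h=0, bucket 0 nonempty → append to chain.
Final buckets:
0: 819 -> 21 -> 546
1: .
2: .
3: 736
4: .
5: .
6: .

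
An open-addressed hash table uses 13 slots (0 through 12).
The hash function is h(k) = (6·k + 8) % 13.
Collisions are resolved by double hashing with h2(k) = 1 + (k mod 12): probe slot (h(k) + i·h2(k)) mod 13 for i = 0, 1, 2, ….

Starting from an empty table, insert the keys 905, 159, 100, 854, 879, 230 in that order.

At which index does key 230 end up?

905 hashes to 4; slot 4 is free -> place at 4.
159 hashes to 0; slot 0 is free -> place at 0.
100 hashes to 10; slot 10 is free -> place at 10.
854 hashes to 10, h2=3; 10,0 taken -> place at 3.
879 hashes to 4, h2=4; 4 taken -> place at 8.
230 hashes to 10, h2=3; 10,0,3 taken -> place at 6.
Table: [159, ., ., 854, 905, ., 230, ., 879, ., 100, ., .]

6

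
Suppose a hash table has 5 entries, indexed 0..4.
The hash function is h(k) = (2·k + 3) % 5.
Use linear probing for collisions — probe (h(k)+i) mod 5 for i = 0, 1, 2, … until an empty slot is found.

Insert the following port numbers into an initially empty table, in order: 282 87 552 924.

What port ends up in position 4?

Insert 282: h=2, slot 2 empty -> index 2.
Insert 87: h=2, slot 2 occupied -> index 3.
Insert 552: h=2, slots 2,3 occupied -> index 4.
Insert 924: h=1, slot 1 empty -> index 1.
Table: [∅, 924, 282, 87, 552]

552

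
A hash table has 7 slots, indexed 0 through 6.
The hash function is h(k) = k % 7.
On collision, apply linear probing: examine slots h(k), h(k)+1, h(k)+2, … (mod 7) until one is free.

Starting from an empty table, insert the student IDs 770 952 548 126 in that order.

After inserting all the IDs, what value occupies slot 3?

770 hashes to 0; slot 0 is free => place at 0.
952 hashes to 0; 0 taken => place at 1.
548 hashes to 2; slot 2 is free => place at 2.
126 hashes to 0; 0,1,2 taken => place at 3.
Table: [770, 952, 548, 126, ., ., .]

126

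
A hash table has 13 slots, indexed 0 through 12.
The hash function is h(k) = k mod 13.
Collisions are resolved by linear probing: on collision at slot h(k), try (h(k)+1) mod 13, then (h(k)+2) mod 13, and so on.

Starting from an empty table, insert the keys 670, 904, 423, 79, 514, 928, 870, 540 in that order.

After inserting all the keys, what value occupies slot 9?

423

670: h=7 -> slot 7
904: h=7, probe 7,8 -> slot 8
423: h=7, probe 7,8,9 -> slot 9
79: h=1 -> slot 1
514: h=7, probe 7,8,9,10 -> slot 10
928: h=5 -> slot 5
870: h=12 -> slot 12
540: h=7, probe 7,8,9,10,11 -> slot 11
Table: [∅, 79, ∅, ∅, ∅, 928, ∅, 670, 904, 423, 514, 540, 870]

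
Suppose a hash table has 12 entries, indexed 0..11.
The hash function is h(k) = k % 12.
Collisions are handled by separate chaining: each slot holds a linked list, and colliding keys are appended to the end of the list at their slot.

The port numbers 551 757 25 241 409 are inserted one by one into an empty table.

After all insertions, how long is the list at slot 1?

551 -> bucket 11
757 -> bucket 1
25 -> bucket 1 (collision)
241 -> bucket 1 (collision)
409 -> bucket 1 (collision)
Final buckets:
0: -
1: 757 -> 25 -> 241 -> 409
2: -
3: -
4: -
5: -
6: -
7: -
8: -
9: -
10: -
11: 551

4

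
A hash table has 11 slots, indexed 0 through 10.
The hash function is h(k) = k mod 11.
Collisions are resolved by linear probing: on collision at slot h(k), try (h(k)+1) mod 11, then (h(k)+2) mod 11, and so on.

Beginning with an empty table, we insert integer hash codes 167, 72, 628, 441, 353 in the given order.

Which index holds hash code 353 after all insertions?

4

167: h=2 -> slot 2
72: h=6 -> slot 6
628: h=1 -> slot 1
441: h=1, probe 1,2,3 -> slot 3
353: h=1, probe 1,2,3,4 -> slot 4
Table: [_, 628, 167, 441, 353, _, 72, _, _, _, _]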